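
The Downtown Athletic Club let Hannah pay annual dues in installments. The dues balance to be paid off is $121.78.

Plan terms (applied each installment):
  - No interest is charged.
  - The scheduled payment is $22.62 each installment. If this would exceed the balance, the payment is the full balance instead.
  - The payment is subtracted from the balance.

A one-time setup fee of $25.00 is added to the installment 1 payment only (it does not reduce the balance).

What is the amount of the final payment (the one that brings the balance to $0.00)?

$8.68

Installment 1: opening $121.78; payment $22.62 (+ $25.00 fee); balance $99.16
Installment 2: opening $99.16; payment $22.62; balance $76.54
Installment 3: opening $76.54; payment $22.62; balance $53.92
Installment 4: opening $53.92; payment $22.62; balance $31.30
Installment 5: opening $31.30; payment $22.62; balance $8.68
Installment 6: opening $8.68; payment $8.68; balance $0.00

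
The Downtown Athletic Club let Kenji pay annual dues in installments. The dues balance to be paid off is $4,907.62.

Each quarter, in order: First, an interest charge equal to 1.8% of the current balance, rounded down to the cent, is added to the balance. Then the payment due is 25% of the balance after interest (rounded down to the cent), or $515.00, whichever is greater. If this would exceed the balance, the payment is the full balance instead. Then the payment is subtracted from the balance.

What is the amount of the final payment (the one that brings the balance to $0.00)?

Quarter 1: opening $4,907.62; interest $88.33 → $4,995.95; payment $1,248.98; balance $3,746.97
Quarter 2: opening $3,746.97; interest $67.44 → $3,814.41; payment $953.60; balance $2,860.81
Quarter 3: opening $2,860.81; interest $51.49 → $2,912.30; payment $728.07; balance $2,184.23
Quarter 4: opening $2,184.23; interest $39.31 → $2,223.54; payment $555.88; balance $1,667.66
Quarter 5: opening $1,667.66; interest $30.01 → $1,697.67; payment $515.00; balance $1,182.67
Quarter 6: opening $1,182.67; interest $21.28 → $1,203.95; payment $515.00; balance $688.95
Quarter 7: opening $688.95; interest $12.40 → $701.35; payment $515.00; balance $186.35
Quarter 8: opening $186.35; interest $3.35 → $189.70; payment $189.70; balance $0.00

$189.70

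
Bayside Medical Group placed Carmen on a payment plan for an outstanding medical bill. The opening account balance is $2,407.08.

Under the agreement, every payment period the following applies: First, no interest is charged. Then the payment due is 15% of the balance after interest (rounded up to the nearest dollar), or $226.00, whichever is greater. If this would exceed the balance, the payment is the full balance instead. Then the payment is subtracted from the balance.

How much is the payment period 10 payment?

Payment period 1: opening $2,407.08; payment $362.00; balance $2,045.08
Payment period 2: opening $2,045.08; payment $307.00; balance $1,738.08
Payment period 3: opening $1,738.08; payment $261.00; balance $1,477.08
Payment period 4: opening $1,477.08; payment $226.00; balance $1,251.08
Payment period 5: opening $1,251.08; payment $226.00; balance $1,025.08
Payment period 6: opening $1,025.08; payment $226.00; balance $799.08
Payment period 7: opening $799.08; payment $226.00; balance $573.08
Payment period 8: opening $573.08; payment $226.00; balance $347.08
Payment period 9: opening $347.08; payment $226.00; balance $121.08
Payment period 10: opening $121.08; payment $121.08; balance $0.00

$121.08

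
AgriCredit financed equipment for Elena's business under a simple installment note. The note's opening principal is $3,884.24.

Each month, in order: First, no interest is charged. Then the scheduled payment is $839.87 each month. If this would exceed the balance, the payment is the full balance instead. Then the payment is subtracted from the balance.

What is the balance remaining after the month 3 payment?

Month 1: opening $3,884.24; payment $839.87; balance $3,044.37
Month 2: opening $3,044.37; payment $839.87; balance $2,204.50
Month 3: opening $2,204.50; payment $839.87; balance $1,364.63

$1,364.63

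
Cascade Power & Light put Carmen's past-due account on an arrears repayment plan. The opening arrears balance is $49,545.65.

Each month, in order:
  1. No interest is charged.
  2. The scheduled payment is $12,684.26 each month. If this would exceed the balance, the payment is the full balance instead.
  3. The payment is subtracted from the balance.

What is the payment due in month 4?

$11,492.87

Month 1: opening $49,545.65; payment $12,684.26; balance $36,861.39
Month 2: opening $36,861.39; payment $12,684.26; balance $24,177.13
Month 3: opening $24,177.13; payment $12,684.26; balance $11,492.87
Month 4: opening $11,492.87; payment $11,492.87; balance $0.00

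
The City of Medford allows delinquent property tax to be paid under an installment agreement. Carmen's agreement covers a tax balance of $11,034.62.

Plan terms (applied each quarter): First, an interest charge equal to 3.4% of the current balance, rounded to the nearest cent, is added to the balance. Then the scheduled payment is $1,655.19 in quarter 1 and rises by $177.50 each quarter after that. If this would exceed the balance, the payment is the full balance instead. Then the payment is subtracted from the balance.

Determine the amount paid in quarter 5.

$2,365.19

# | Opening | Interest | Payment | End bal
1 | $11,034.62 | $375.18 | $1,655.19 | $9,754.61
2 | $9,754.61 | $331.66 | $1,832.69 | $8,253.58
3 | $8,253.58 | $280.62 | $2,010.19 | $6,524.01
4 | $6,524.01 | $221.82 | $2,187.69 | $4,558.14
5 | $4,558.14 | $154.98 | $2,365.19 | $2,347.93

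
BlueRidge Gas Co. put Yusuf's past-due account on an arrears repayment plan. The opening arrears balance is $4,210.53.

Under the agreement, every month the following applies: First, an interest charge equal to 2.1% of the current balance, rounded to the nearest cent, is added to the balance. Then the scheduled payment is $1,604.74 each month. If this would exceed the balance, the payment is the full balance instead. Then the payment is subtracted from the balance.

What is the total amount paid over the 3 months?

$4,379.60

Month 1: $4,210.53 +$88.42 interest = $4,298.95; pay $1,604.74 → $2,694.21
Month 2: $2,694.21 +$56.58 interest = $2,750.79; pay $1,604.74 → $1,146.05
Month 3: $1,146.05 +$24.07 interest = $1,170.12; pay $1,170.12 → $0.00
Total paid: $4,379.60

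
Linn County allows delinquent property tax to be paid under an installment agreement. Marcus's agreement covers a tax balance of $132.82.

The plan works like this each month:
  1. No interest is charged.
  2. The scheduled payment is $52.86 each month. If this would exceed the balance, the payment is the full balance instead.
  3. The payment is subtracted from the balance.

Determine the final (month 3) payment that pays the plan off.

$27.10

Month 1: $132.82 − $52.86 → $79.96
Month 2: $79.96 − $52.86 → $27.10
Month 3: $27.10 − $27.10 → $0.00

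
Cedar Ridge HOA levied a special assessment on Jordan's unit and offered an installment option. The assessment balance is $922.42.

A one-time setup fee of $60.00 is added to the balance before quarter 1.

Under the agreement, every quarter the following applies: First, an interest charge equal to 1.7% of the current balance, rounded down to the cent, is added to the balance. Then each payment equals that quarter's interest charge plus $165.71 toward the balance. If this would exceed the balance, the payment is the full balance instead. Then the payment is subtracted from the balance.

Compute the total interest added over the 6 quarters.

$57.92

# | Opening | Interest | Payment | End bal
1 | $982.42 | $16.70 | $182.41 | $816.71
2 | $816.71 | $13.88 | $179.59 | $651.00
3 | $651.00 | $11.06 | $176.77 | $485.29
4 | $485.29 | $8.24 | $173.95 | $319.58
5 | $319.58 | $5.43 | $171.14 | $153.87
6 | $153.87 | $2.61 | $156.48 | $0.00
Total interest: $16.70 + $13.88 + $11.06 + $8.24 + $5.43 + $2.61 = $57.92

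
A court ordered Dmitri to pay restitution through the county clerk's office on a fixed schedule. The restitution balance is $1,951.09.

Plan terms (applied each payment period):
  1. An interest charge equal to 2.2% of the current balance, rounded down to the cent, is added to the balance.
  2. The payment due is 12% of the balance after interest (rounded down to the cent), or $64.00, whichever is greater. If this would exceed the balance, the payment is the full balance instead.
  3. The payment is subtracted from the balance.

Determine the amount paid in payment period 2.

$215.19

Payment period 1: opening $1,951.09; interest $42.92 → $1,994.01; payment $239.28; balance $1,754.73
Payment period 2: opening $1,754.73; interest $38.60 → $1,793.33; payment $215.19; balance $1,578.14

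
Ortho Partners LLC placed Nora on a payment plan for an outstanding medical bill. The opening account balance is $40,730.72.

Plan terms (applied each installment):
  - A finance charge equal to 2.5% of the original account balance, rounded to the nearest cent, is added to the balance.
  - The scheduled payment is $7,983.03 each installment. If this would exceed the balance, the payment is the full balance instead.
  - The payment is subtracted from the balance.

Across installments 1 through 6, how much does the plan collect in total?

Installment 1: opening $40,730.72; interest $1,018.27 → $41,748.99; payment $7,983.03; balance $33,765.96
Installment 2: opening $33,765.96; interest $1,018.27 → $34,784.23; payment $7,983.03; balance $26,801.20
Installment 3: opening $26,801.20; interest $1,018.27 → $27,819.47; payment $7,983.03; balance $19,836.44
Installment 4: opening $19,836.44; interest $1,018.27 → $20,854.71; payment $7,983.03; balance $12,871.68
Installment 5: opening $12,871.68; interest $1,018.27 → $13,889.95; payment $7,983.03; balance $5,906.92
Installment 6: opening $5,906.92; interest $1,018.27 → $6,925.19; payment $6,925.19; balance $0.00
Total paid: $46,840.34

$46,840.34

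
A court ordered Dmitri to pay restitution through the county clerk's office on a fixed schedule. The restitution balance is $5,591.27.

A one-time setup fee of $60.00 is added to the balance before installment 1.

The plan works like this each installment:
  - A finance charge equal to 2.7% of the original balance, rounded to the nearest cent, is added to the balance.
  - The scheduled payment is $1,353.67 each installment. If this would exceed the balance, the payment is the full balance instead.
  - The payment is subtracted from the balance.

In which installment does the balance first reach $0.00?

5

Installment 1: opening $5,651.27; interest $150.96 → $5,802.23; payment $1,353.67; balance $4,448.56
Installment 2: opening $4,448.56; interest $150.96 → $4,599.52; payment $1,353.67; balance $3,245.85
Installment 3: opening $3,245.85; interest $150.96 → $3,396.81; payment $1,353.67; balance $2,043.14
Installment 4: opening $2,043.14; interest $150.96 → $2,194.10; payment $1,353.67; balance $840.43
Installment 5: opening $840.43; interest $150.96 → $991.39; payment $991.39; balance $0.00
Balance reaches $0.00 in installment 5.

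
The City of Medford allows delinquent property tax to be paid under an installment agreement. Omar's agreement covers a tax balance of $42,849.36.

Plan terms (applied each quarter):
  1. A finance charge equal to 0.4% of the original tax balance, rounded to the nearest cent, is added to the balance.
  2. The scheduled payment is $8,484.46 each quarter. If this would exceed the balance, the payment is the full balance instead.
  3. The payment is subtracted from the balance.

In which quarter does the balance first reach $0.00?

6

# | Opening | Interest | Payment | End bal
1 | $42,849.36 | $171.40 | $8,484.46 | $34,536.30
2 | $34,536.30 | $171.40 | $8,484.46 | $26,223.24
3 | $26,223.24 | $171.40 | $8,484.46 | $17,910.18
4 | $17,910.18 | $171.40 | $8,484.46 | $9,597.12
5 | $9,597.12 | $171.40 | $8,484.46 | $1,284.06
6 | $1,284.06 | $171.40 | $1,455.46 | $0.00
Balance reaches $0.00 in quarter 6.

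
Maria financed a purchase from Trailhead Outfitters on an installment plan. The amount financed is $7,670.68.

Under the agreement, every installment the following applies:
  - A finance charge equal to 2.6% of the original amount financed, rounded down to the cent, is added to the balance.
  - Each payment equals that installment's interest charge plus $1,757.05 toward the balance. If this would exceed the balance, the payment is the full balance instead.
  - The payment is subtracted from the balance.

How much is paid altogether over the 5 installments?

Installment 1: $7,670.68 +$199.43 interest = $7,870.11; pay $1,956.48 → $5,913.63
Installment 2: $5,913.63 +$199.43 interest = $6,113.06; pay $1,956.48 → $4,156.58
Installment 3: $4,156.58 +$199.43 interest = $4,356.01; pay $1,956.48 → $2,399.53
Installment 4: $2,399.53 +$199.43 interest = $2,598.96; pay $1,956.48 → $642.48
Installment 5: $642.48 +$199.43 interest = $841.91; pay $841.91 → $0.00
Total paid: $8,667.83

$8,667.83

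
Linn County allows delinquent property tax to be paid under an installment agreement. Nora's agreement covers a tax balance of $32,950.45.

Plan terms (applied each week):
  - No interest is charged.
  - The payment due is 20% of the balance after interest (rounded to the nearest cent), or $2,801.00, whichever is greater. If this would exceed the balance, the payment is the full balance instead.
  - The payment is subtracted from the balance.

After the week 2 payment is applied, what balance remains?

$21,088.29

# | Opening | Payment | End bal
1 | $32,950.45 | $6,590.09 | $26,360.36
2 | $26,360.36 | $5,272.07 | $21,088.29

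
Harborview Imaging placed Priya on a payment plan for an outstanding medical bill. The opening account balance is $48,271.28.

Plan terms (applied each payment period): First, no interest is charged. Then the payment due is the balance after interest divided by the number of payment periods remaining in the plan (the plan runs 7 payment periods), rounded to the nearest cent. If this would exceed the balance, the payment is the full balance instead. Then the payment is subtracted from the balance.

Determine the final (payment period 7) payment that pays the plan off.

Payment period 1: $48,271.28 − $6,895.90 → $41,375.38
Payment period 2: $41,375.38 − $6,895.90 → $34,479.48
Payment period 3: $34,479.48 − $6,895.90 → $27,583.58
Payment period 4: $27,583.58 − $6,895.90 → $20,687.68
Payment period 5: $20,687.68 − $6,895.89 → $13,791.79
Payment period 6: $13,791.79 − $6,895.90 → $6,895.89
Payment period 7: $6,895.89 − $6,895.89 → $0.00

$6,895.89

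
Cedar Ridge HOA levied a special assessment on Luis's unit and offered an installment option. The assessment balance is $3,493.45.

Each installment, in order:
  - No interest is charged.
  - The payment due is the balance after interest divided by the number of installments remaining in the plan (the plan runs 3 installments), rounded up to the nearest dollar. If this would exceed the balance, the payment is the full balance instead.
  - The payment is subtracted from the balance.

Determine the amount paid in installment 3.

$1,163.45

# | Opening | Payment | End bal
1 | $3,493.45 | $1,165.00 | $2,328.45
2 | $2,328.45 | $1,165.00 | $1,163.45
3 | $1,163.45 | $1,163.45 | $0.00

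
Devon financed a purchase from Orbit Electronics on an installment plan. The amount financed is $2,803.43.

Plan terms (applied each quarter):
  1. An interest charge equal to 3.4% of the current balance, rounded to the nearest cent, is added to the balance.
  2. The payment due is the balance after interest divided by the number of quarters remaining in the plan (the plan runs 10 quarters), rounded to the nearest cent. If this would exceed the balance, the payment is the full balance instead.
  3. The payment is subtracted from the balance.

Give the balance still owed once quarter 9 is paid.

$378.77

Quarter 1: opening $2,803.43; interest $95.32 → $2,898.75; payment $289.88; balance $2,608.87
Quarter 2: opening $2,608.87; interest $88.70 → $2,697.57; payment $299.73; balance $2,397.84
Quarter 3: opening $2,397.84; interest $81.53 → $2,479.37; payment $309.92; balance $2,169.45
Quarter 4: opening $2,169.45; interest $73.76 → $2,243.21; payment $320.46; balance $1,922.75
Quarter 5: opening $1,922.75; interest $65.37 → $1,988.12; payment $331.35; balance $1,656.77
Quarter 6: opening $1,656.77; interest $56.33 → $1,713.10; payment $342.62; balance $1,370.48
Quarter 7: opening $1,370.48; interest $46.60 → $1,417.08; payment $354.27; balance $1,062.81
Quarter 8: opening $1,062.81; interest $36.14 → $1,098.95; payment $366.32; balance $732.63
Quarter 9: opening $732.63; interest $24.91 → $757.54; payment $378.77; balance $378.77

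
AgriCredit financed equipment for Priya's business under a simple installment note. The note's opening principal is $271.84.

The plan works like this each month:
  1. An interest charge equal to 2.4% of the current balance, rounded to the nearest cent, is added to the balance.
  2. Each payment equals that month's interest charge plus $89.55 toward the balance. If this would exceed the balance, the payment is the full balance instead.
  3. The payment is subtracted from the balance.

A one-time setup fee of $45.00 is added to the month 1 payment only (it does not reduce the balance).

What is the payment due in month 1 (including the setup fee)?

Month 1: $271.84 +$6.52 interest = $278.36; pay $96.07 (+ $45.00 fee) → $182.29

$141.07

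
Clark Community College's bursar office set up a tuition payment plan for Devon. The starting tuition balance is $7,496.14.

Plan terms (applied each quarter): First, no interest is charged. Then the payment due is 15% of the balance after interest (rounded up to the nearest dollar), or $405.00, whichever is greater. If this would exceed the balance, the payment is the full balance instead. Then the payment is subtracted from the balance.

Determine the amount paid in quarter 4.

$691.00

# | Opening | Payment | End bal
1 | $7,496.14 | $1,125.00 | $6,371.14
2 | $6,371.14 | $956.00 | $5,415.14
3 | $5,415.14 | $813.00 | $4,602.14
4 | $4,602.14 | $691.00 | $3,911.14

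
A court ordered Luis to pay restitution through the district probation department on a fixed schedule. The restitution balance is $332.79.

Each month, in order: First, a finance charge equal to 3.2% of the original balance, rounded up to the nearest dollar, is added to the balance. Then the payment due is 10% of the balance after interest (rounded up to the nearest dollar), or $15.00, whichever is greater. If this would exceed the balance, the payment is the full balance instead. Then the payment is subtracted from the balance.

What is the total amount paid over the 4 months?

$125.00

Month 1: $332.79 +$11.00 interest = $343.79; pay $35.00 → $308.79
Month 2: $308.79 +$11.00 interest = $319.79; pay $32.00 → $287.79
Month 3: $287.79 +$11.00 interest = $298.79; pay $30.00 → $268.79
Month 4: $268.79 +$11.00 interest = $279.79; pay $28.00 → $251.79
Total paid: $125.00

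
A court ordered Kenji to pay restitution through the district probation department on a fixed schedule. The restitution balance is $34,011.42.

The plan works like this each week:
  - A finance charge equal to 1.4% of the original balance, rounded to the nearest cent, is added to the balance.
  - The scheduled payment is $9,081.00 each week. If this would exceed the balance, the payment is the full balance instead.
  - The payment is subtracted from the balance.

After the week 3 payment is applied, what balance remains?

Week 1: $34,011.42 +$476.16 interest = $34,487.58; pay $9,081.00 → $25,406.58
Week 2: $25,406.58 +$476.16 interest = $25,882.74; pay $9,081.00 → $16,801.74
Week 3: $16,801.74 +$476.16 interest = $17,277.90; pay $9,081.00 → $8,196.90

$8,196.90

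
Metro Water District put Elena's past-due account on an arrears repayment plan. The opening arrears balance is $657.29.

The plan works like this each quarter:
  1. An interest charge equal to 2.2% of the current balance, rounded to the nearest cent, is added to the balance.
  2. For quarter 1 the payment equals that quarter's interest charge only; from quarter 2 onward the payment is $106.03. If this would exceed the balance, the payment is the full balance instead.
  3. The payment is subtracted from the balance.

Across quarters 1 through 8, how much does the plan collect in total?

$729.08

Quarter 1: opening $657.29; interest $14.46 → $671.75; payment $14.46; balance $657.29
Quarter 2: opening $657.29; interest $14.46 → $671.75; payment $106.03; balance $565.72
Quarter 3: opening $565.72; interest $12.45 → $578.17; payment $106.03; balance $472.14
Quarter 4: opening $472.14; interest $10.39 → $482.53; payment $106.03; balance $376.50
Quarter 5: opening $376.50; interest $8.28 → $384.78; payment $106.03; balance $278.75
Quarter 6: opening $278.75; interest $6.13 → $284.88; payment $106.03; balance $178.85
Quarter 7: opening $178.85; interest $3.93 → $182.78; payment $106.03; balance $76.75
Quarter 8: opening $76.75; interest $1.69 → $78.44; payment $78.44; balance $0.00
Total paid: $729.08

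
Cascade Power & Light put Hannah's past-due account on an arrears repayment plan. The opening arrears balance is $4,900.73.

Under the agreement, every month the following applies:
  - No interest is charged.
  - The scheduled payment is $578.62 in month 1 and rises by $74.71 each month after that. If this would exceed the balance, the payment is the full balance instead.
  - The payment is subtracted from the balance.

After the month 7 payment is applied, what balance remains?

$0.00

Month 1: opening $4,900.73; payment $578.62; balance $4,322.11
Month 2: opening $4,322.11; payment $653.33; balance $3,668.78
Month 3: opening $3,668.78; payment $728.04; balance $2,940.74
Month 4: opening $2,940.74; payment $802.75; balance $2,137.99
Month 5: opening $2,137.99; payment $877.46; balance $1,260.53
Month 6: opening $1,260.53; payment $952.17; balance $308.36
Month 7: opening $308.36; payment $308.36; balance $0.00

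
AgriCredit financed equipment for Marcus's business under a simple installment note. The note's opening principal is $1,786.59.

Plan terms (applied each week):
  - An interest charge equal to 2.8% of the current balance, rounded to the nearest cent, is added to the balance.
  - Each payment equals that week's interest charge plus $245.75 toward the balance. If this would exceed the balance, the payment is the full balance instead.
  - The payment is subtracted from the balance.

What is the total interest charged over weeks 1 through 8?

$207.52

Week 1: opening $1,786.59; interest $50.02 → $1,836.61; payment $295.77; balance $1,540.84
Week 2: opening $1,540.84; interest $43.14 → $1,583.98; payment $288.89; balance $1,295.09
Week 3: opening $1,295.09; interest $36.26 → $1,331.35; payment $282.01; balance $1,049.34
Week 4: opening $1,049.34; interest $29.38 → $1,078.72; payment $275.13; balance $803.59
Week 5: opening $803.59; interest $22.50 → $826.09; payment $268.25; balance $557.84
Week 6: opening $557.84; interest $15.62 → $573.46; payment $261.37; balance $312.09
Week 7: opening $312.09; interest $8.74 → $320.83; payment $254.49; balance $66.34
Week 8: opening $66.34; interest $1.86 → $68.20; payment $68.20; balance $0.00
Total interest: $50.02 + $43.14 + $36.26 + $29.38 + $22.50 + $15.62 + $8.74 + $1.86 = $207.52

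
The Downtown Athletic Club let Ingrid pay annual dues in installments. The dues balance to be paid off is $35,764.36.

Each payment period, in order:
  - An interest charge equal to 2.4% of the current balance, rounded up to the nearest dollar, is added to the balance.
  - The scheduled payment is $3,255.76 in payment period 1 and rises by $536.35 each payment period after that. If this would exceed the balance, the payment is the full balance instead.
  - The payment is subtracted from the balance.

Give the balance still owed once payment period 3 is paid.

Payment period 1: opening $35,764.36; interest $859.00 → $36,623.36; payment $3,255.76; balance $33,367.60
Payment period 2: opening $33,367.60; interest $801.00 → $34,168.60; payment $3,792.11; balance $30,376.49
Payment period 3: opening $30,376.49; interest $730.00 → $31,106.49; payment $4,328.46; balance $26,778.03

$26,778.03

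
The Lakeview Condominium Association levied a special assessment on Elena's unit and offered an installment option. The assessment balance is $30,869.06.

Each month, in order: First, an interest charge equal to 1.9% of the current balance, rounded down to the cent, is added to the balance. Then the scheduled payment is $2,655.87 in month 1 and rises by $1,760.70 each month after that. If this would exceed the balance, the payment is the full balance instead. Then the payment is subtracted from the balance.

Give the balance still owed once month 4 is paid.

Month 1: opening $30,869.06; interest $586.51 → $31,455.57; payment $2,655.87; balance $28,799.70
Month 2: opening $28,799.70; interest $547.19 → $29,346.89; payment $4,416.57; balance $24,930.32
Month 3: opening $24,930.32; interest $473.67 → $25,403.99; payment $6,177.27; balance $19,226.72
Month 4: opening $19,226.72; interest $365.30 → $19,592.02; payment $7,937.97; balance $11,654.05

$11,654.05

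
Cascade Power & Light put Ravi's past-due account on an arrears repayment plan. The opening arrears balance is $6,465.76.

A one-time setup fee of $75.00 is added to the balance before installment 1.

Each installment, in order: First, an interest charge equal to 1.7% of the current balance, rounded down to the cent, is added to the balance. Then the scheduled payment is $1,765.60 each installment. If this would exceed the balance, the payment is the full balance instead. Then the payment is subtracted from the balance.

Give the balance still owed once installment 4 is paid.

Installment 1: $6,540.76 +$111.19 interest = $6,651.95; pay $1,765.60 → $4,886.35
Installment 2: $4,886.35 +$83.06 interest = $4,969.41; pay $1,765.60 → $3,203.81
Installment 3: $3,203.81 +$54.46 interest = $3,258.27; pay $1,765.60 → $1,492.67
Installment 4: $1,492.67 +$25.37 interest = $1,518.04; pay $1,518.04 → $0.00

$0.00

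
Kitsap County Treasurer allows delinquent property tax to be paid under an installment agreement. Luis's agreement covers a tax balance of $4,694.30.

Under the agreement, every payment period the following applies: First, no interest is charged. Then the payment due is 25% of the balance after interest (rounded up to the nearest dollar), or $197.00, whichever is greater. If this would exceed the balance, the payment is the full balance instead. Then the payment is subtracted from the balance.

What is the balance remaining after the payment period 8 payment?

Payment period 1: $4,694.30 − $1,174.00 → $3,520.30
Payment period 2: $3,520.30 − $881.00 → $2,639.30
Payment period 3: $2,639.30 − $660.00 → $1,979.30
Payment period 4: $1,979.30 − $495.00 → $1,484.30
Payment period 5: $1,484.30 − $372.00 → $1,112.30
Payment period 6: $1,112.30 − $279.00 → $833.30
Payment period 7: $833.30 − $209.00 → $624.30
Payment period 8: $624.30 − $197.00 → $427.30

$427.30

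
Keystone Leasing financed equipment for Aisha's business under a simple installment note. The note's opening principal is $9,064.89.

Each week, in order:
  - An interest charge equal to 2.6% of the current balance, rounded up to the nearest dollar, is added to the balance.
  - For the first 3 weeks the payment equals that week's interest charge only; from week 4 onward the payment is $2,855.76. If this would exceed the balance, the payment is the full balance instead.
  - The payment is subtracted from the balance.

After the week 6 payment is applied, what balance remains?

Week 1: opening $9,064.89; interest $236.00 → $9,300.89; payment $236.00; balance $9,064.89
Week 2: opening $9,064.89; interest $236.00 → $9,300.89; payment $236.00; balance $9,064.89
Week 3: opening $9,064.89; interest $236.00 → $9,300.89; payment $236.00; balance $9,064.89
Week 4: opening $9,064.89; interest $236.00 → $9,300.89; payment $2,855.76; balance $6,445.13
Week 5: opening $6,445.13; interest $168.00 → $6,613.13; payment $2,855.76; balance $3,757.37
Week 6: opening $3,757.37; interest $98.00 → $3,855.37; payment $2,855.76; balance $999.61

$999.61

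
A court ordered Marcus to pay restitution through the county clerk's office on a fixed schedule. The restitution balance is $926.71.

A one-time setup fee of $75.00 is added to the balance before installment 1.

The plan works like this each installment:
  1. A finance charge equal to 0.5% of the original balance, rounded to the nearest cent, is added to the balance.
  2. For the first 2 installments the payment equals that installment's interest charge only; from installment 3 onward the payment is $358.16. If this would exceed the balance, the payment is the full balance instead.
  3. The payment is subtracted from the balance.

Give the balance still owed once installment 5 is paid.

$0.00

# | Opening | Interest | Payment | End bal
1 | $1,001.71 | $4.63 | $4.63 | $1,001.71
2 | $1,001.71 | $4.63 | $4.63 | $1,001.71
3 | $1,001.71 | $4.63 | $358.16 | $648.18
4 | $648.18 | $4.63 | $358.16 | $294.65
5 | $294.65 | $4.63 | $299.28 | $0.00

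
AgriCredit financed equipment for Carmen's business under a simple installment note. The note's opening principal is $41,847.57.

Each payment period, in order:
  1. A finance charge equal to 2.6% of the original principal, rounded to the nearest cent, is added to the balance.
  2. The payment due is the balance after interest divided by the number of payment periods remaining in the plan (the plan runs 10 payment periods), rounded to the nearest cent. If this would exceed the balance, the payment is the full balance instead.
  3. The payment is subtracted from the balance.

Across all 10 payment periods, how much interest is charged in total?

Payment period 1: $41,847.57 +$1,088.04 interest = $42,935.61; pay $4,293.56 → $38,642.05
Payment period 2: $38,642.05 +$1,088.04 interest = $39,730.09; pay $4,414.45 → $35,315.64
Payment period 3: $35,315.64 +$1,088.04 interest = $36,403.68; pay $4,550.46 → $31,853.22
Payment period 4: $31,853.22 +$1,088.04 interest = $32,941.26; pay $4,705.89 → $28,235.37
Payment period 5: $28,235.37 +$1,088.04 interest = $29,323.41; pay $4,887.24 → $24,436.17
Payment period 6: $24,436.17 +$1,088.04 interest = $25,524.21; pay $5,104.84 → $20,419.37
Payment period 7: $20,419.37 +$1,088.04 interest = $21,507.41; pay $5,376.85 → $16,130.56
Payment period 8: $16,130.56 +$1,088.04 interest = $17,218.60; pay $5,739.53 → $11,479.07
Payment period 9: $11,479.07 +$1,088.04 interest = $12,567.11; pay $6,283.56 → $6,283.55
Payment period 10: $6,283.55 +$1,088.04 interest = $7,371.59; pay $7,371.59 → $0.00
Total interest: $1,088.04 + $1,088.04 + $1,088.04 + $1,088.04 + $1,088.04 + $1,088.04 + $1,088.04 + $1,088.04 + $1,088.04 + $1,088.04 = $10,880.40

$10,880.40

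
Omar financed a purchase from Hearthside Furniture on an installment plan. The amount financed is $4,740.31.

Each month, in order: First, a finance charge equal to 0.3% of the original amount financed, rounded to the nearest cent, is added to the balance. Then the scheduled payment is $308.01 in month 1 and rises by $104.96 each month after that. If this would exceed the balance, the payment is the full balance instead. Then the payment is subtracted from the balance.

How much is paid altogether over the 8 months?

$4,854.07

Month 1: opening $4,740.31; interest $14.22 → $4,754.53; payment $308.01; balance $4,446.52
Month 2: opening $4,446.52; interest $14.22 → $4,460.74; payment $412.97; balance $4,047.77
Month 3: opening $4,047.77; interest $14.22 → $4,061.99; payment $517.93; balance $3,544.06
Month 4: opening $3,544.06; interest $14.22 → $3,558.28; payment $622.89; balance $2,935.39
Month 5: opening $2,935.39; interest $14.22 → $2,949.61; payment $727.85; balance $2,221.76
Month 6: opening $2,221.76; interest $14.22 → $2,235.98; payment $832.81; balance $1,403.17
Month 7: opening $1,403.17; interest $14.22 → $1,417.39; payment $937.77; balance $479.62
Month 8: opening $479.62; interest $14.22 → $493.84; payment $493.84; balance $0.00
Total paid: $4,854.07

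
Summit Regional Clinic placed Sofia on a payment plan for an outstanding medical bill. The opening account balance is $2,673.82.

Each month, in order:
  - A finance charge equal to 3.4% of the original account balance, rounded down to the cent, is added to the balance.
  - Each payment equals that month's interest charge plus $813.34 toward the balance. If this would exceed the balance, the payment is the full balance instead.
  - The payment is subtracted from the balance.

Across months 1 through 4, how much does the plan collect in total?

Month 1: opening $2,673.82; interest $90.90 → $2,764.72; payment $904.24; balance $1,860.48
Month 2: opening $1,860.48; interest $90.90 → $1,951.38; payment $904.24; balance $1,047.14
Month 3: opening $1,047.14; interest $90.90 → $1,138.04; payment $904.24; balance $233.80
Month 4: opening $233.80; interest $90.90 → $324.70; payment $324.70; balance $0.00
Total paid: $3,037.42

$3,037.42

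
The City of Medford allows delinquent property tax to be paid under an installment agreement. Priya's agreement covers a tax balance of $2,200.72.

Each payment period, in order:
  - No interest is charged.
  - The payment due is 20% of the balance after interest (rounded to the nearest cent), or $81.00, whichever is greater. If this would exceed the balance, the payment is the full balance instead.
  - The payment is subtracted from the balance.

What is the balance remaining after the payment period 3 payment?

$1,126.77

# | Opening | Payment | End bal
1 | $2,200.72 | $440.14 | $1,760.58
2 | $1,760.58 | $352.12 | $1,408.46
3 | $1,408.46 | $281.69 | $1,126.77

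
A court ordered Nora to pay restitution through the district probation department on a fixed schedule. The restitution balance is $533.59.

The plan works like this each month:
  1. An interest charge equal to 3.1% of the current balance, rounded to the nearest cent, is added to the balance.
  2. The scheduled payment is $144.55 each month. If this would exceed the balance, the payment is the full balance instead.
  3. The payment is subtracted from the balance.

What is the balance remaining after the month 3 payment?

Month 1: opening $533.59; interest $16.54 → $550.13; payment $144.55; balance $405.58
Month 2: opening $405.58; interest $12.57 → $418.15; payment $144.55; balance $273.60
Month 3: opening $273.60; interest $8.48 → $282.08; payment $144.55; balance $137.53

$137.53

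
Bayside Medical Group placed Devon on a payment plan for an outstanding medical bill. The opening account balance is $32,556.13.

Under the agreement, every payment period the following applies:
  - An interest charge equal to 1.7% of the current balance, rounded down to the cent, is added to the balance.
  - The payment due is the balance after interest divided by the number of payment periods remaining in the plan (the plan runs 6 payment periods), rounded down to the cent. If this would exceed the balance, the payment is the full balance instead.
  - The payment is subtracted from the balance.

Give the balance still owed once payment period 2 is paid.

# | Opening | Interest | Payment | End bal
1 | $32,556.13 | $553.45 | $5,518.26 | $27,591.32
2 | $27,591.32 | $469.05 | $5,612.07 | $22,448.30

$22,448.30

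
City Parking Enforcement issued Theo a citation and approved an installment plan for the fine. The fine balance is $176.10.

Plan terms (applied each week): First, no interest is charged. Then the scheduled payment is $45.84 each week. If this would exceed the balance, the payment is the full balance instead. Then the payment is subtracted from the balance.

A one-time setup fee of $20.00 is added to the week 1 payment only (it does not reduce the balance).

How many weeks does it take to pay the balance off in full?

4

Week 1: opening $176.10; payment $45.84 (+ $20.00 fee); balance $130.26
Week 2: opening $130.26; payment $45.84; balance $84.42
Week 3: opening $84.42; payment $45.84; balance $38.58
Week 4: opening $38.58; payment $38.58; balance $0.00
Balance reaches $0.00 in week 4.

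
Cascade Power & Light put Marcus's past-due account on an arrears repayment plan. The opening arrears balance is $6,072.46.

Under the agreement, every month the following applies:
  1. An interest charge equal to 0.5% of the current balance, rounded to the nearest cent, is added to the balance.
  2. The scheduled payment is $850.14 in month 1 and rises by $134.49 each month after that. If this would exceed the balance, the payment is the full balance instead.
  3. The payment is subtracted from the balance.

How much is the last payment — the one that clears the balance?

$583.63

# | Opening | Interest | Payment | End bal
1 | $6,072.46 | $30.36 | $850.14 | $5,252.68
2 | $5,252.68 | $26.26 | $984.63 | $4,294.31
3 | $4,294.31 | $21.47 | $1,119.12 | $3,196.66
4 | $3,196.66 | $15.98 | $1,253.61 | $1,959.03
5 | $1,959.03 | $9.80 | $1,388.10 | $580.73
6 | $580.73 | $2.90 | $583.63 | $0.00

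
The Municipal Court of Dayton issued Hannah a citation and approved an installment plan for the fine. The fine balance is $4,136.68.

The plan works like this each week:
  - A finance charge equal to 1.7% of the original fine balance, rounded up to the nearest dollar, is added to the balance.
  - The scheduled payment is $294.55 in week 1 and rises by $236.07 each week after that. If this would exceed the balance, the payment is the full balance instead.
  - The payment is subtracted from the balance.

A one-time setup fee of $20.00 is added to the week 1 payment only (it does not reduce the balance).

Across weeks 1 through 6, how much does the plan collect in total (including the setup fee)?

Week 1: opening $4,136.68; interest $71.00 → $4,207.68; payment $294.55 (+ $20.00 fee); balance $3,913.13
Week 2: opening $3,913.13; interest $71.00 → $3,984.13; payment $530.62; balance $3,453.51
Week 3: opening $3,453.51; interest $71.00 → $3,524.51; payment $766.69; balance $2,757.82
Week 4: opening $2,757.82; interest $71.00 → $2,828.82; payment $1,002.76; balance $1,826.06
Week 5: opening $1,826.06; interest $71.00 → $1,897.06; payment $1,238.83; balance $658.23
Week 6: opening $658.23; interest $71.00 → $729.23; payment $729.23; balance $0.00
Total paid: $4,582.68

$4,582.68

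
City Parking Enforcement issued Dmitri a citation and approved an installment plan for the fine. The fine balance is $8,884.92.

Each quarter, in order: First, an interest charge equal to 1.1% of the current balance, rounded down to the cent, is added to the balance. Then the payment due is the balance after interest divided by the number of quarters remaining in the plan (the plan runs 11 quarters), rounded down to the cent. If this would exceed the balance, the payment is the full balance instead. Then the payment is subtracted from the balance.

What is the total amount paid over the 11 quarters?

Quarter 1: $8,884.92 +$97.73 interest = $8,982.65; pay $816.60 → $8,166.05
Quarter 2: $8,166.05 +$89.82 interest = $8,255.87; pay $825.58 → $7,430.29
Quarter 3: $7,430.29 +$81.73 interest = $7,512.02; pay $834.66 → $6,677.36
Quarter 4: $6,677.36 +$73.45 interest = $6,750.81; pay $843.85 → $5,906.96
Quarter 5: $5,906.96 +$64.97 interest = $5,971.93; pay $853.13 → $5,118.80
Quarter 6: $5,118.80 +$56.30 interest = $5,175.10; pay $862.51 → $4,312.59
Quarter 7: $4,312.59 +$47.43 interest = $4,360.02; pay $872.00 → $3,488.02
Quarter 8: $3,488.02 +$38.36 interest = $3,526.38; pay $881.59 → $2,644.79
Quarter 9: $2,644.79 +$29.09 interest = $2,673.88; pay $891.29 → $1,782.59
Quarter 10: $1,782.59 +$19.60 interest = $1,802.19; pay $901.09 → $901.10
Quarter 11: $901.10 +$9.91 interest = $911.01; pay $911.01 → $0.00
Total paid: $9,493.31

$9,493.31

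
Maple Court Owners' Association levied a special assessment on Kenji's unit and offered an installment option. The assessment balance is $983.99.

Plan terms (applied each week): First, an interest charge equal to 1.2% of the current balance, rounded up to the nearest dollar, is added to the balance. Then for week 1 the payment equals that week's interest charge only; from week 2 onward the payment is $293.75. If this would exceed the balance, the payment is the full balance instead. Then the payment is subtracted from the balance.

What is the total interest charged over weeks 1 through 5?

$41.00

Week 1: $983.99 +$12.00 interest = $995.99; pay $12.00 → $983.99
Week 2: $983.99 +$12.00 interest = $995.99; pay $293.75 → $702.24
Week 3: $702.24 +$9.00 interest = $711.24; pay $293.75 → $417.49
Week 4: $417.49 +$6.00 interest = $423.49; pay $293.75 → $129.74
Week 5: $129.74 +$2.00 interest = $131.74; pay $131.74 → $0.00
Total interest: $12.00 + $12.00 + $9.00 + $6.00 + $2.00 = $41.00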